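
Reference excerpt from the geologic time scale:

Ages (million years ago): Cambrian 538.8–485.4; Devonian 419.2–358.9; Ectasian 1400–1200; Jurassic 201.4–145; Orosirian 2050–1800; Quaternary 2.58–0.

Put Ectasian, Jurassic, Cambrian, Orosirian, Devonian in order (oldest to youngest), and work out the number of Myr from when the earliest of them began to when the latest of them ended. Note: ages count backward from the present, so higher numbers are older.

Start ages (Ma): Orosirian 2050, Ectasian 1400, Cambrian 538.8, Devonian 419.2, Jurassic 201.4.
Ordered oldest to youngest: Orosirian, Ectasian, Cambrian, Devonian, Jurassic.
Span = 2050 − 145 = 1905 Myr.

Orosirian → Ectasian → Cambrian → Devonian → Jurassic; total span 1905 Myr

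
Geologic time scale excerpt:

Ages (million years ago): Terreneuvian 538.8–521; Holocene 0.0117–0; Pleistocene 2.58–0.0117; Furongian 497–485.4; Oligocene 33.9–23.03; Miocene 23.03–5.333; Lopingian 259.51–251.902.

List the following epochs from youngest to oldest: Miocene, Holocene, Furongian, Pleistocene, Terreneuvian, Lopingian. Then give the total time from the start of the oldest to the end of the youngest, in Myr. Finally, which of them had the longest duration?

Holocene, Pleistocene, Miocene, Lopingian, Furongian, Terreneuvian; total span 538.8 Myr; longest is Terreneuvian

Start ages (Ma): Terreneuvian 538.8, Furongian 497, Lopingian 259.51, Miocene 23.03, Pleistocene 2.58, Holocene 0.0117.
Ordered youngest to oldest: Holocene, Pleistocene, Miocene, Lopingian, Furongian, Terreneuvian.
Span = 538.8 − 0 = 538.8 Myr.
Durations: Furongian 11.6, Miocene 17.697, Lopingian 7.608, Terreneuvian 17.8, Pleistocene 2.5683, Holocene 0.0117 → longest is Terreneuvian (17.8 Myr).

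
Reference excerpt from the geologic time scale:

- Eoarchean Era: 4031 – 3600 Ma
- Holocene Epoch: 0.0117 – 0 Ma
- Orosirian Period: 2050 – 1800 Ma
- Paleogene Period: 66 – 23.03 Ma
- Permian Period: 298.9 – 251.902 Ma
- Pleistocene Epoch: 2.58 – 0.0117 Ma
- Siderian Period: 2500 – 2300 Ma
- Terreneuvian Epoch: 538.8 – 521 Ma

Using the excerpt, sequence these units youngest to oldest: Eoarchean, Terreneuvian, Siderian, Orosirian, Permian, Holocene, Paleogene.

Sorting by start age (ascending Ma, since larger Ma = older): Holocene start 0.0117, Paleogene start 66, Permian start 298.9, Terreneuvian start 538.8, Orosirian start 2050, Siderian start 2500, Eoarchean start 4031.

Holocene, then Paleogene, then Permian, then Terreneuvian, then Orosirian, then Siderian, then Eoarchean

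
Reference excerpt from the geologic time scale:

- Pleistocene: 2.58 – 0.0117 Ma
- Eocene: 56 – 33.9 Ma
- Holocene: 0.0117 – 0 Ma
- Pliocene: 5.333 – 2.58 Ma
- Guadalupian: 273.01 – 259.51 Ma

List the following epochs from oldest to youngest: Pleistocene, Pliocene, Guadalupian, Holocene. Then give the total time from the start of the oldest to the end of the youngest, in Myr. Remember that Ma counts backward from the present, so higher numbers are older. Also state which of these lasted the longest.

Start ages (Ma): Guadalupian 273.01, Pliocene 5.333, Pleistocene 2.58, Holocene 0.0117.
Ordered oldest to youngest: Guadalupian, Pliocene, Pleistocene, Holocene.
Span = 273.01 − 0 = 273.01 Myr.
Durations: Pleistocene 2.5683, Guadalupian 13.5, Pliocene 2.753, Holocene 0.0117 → longest is Guadalupian (13.5 Myr).

Guadalupian, Pliocene, Pleistocene, Holocene; total span 273.01 Myr; longest is Guadalupian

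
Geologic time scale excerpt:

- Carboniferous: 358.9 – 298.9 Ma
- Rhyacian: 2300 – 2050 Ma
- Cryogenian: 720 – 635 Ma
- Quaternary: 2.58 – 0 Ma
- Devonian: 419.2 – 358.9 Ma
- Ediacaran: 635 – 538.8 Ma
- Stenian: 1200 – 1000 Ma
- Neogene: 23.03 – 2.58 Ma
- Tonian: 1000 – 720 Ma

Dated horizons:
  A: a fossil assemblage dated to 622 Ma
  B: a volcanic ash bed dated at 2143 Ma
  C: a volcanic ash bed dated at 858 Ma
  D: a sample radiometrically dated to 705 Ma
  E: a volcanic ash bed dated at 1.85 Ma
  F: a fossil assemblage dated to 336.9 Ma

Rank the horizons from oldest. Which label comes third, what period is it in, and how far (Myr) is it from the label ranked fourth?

Larger Ma means older, so oldest first: B 2143 > C 858 > D 705 > A 622 > F 336.9 > E 1.85.
Counting 3 along gives D (705 Ma); the excerpt puts that inside the Cryogenian, 720–635 Ma.
Next in line is A (622 Ma), and 705 − 622 = 83 Myr.

D, in the Cryogenian; 83 million years to A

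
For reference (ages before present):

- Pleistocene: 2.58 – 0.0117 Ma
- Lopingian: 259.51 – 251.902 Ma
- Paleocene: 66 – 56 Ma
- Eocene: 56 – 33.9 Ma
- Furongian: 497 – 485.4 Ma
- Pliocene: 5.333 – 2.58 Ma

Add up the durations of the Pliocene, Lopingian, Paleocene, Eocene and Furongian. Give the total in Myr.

Duration is start − end for each: (5.333 − 2.58) + (259.51 − 251.902) + (66 − 56) + (56 − 33.9) + (497 − 485.4).
That is 2.753 + 7.608 + 10 + 22.1 + 11.6, which totals 54.061 million years.

54.061 million years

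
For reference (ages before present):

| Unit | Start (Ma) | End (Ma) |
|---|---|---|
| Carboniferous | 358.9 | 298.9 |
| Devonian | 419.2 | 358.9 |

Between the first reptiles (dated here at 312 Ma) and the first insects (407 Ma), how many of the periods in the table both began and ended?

The older date is 407 Ma and the younger is 312 Ma.
No period both begins after 407 Ma and ends before 312 Ma, so the count is 0.

0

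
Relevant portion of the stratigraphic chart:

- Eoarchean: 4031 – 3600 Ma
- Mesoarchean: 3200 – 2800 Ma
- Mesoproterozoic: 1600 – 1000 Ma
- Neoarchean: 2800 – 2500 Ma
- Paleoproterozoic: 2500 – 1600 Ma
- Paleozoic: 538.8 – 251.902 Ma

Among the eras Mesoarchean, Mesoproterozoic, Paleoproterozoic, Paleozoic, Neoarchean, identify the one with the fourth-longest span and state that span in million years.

Start − end for each: Mesoarchean 3200 − 2800 = 400; Mesoproterozoic 1600 − 1000 = 600; Paleoproterozoic 2500 − 1600 = 900; Paleozoic 538.8 − 251.902 = 286.898; Neoarchean 2800 − 2500 = 300.
Ranking these from longest: Paleoproterozoic > Mesoproterozoic > Mesoarchean > Neoarchean > Paleozoic.
Position 4 in that ranking is Neoarchean, which lasted 300 Myr.

Neoarchean, 300 million years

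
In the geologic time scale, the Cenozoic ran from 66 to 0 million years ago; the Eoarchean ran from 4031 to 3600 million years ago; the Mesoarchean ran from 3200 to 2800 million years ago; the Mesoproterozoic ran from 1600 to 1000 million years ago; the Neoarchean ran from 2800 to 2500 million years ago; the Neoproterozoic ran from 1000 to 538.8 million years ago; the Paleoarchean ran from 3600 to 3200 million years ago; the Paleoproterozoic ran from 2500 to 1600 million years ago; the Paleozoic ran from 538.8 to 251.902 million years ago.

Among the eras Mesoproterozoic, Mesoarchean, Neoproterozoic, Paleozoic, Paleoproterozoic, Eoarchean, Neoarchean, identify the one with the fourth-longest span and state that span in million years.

Eoarchean, 431 million years

Durations: Mesoproterozoic 600; Mesoarchean 400; Neoproterozoic 461.2; Paleozoic 286.898; Paleoproterozoic 900; Eoarchean 431; Neoarchean 300 Myr.
Sorted longest-first: Paleoproterozoic (900), Mesoproterozoic (600), Neoproterozoic (461.2), Eoarchean (431), Mesoarchean (400), Neoarchean (300), Paleozoic (286.898).
The fourth longest is Eoarchean at 431 Myr.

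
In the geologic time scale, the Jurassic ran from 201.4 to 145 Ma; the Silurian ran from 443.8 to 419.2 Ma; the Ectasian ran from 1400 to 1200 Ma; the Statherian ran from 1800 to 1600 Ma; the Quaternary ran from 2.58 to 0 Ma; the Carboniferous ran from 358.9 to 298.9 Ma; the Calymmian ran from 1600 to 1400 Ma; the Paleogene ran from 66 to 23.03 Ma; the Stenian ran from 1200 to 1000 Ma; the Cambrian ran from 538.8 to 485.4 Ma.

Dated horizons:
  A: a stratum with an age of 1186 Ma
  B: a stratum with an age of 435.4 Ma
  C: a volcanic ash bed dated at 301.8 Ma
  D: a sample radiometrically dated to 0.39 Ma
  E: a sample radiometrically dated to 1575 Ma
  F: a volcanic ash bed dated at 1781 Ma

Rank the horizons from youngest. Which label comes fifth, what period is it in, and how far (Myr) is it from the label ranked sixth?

E, in the Calymmian; 206 million years to F

Sorted youngest-first by Ma: D (0.39), C (301.8), B (435.4), A (1186), E (1575), F (1781).
The fifth youngest is E at 1575 Ma, which lies in 1600–1400 Ma: the Calymmian.
The sixth youngest is F at 1781 Ma; separation = |1575 − 1781| = 206 Myr.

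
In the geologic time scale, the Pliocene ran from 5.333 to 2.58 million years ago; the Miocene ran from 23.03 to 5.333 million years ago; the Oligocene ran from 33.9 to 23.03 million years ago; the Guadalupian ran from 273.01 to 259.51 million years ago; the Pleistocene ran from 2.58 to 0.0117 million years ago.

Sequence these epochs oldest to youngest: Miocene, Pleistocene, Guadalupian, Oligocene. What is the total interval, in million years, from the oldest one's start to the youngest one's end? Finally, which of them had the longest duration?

Guadalupian, Oligocene, Miocene, Pleistocene; total span 272.9983 Myr; longest is Miocene

Start ages (Ma): Guadalupian 273.01, Oligocene 33.9, Miocene 23.03, Pleistocene 2.58.
Ordered oldest to youngest: Guadalupian, Oligocene, Miocene, Pleistocene.
Span = 273.01 − 0.0117 = 272.9983 Myr.
Durations: Pleistocene 2.5683, Oligocene 10.87, Miocene 17.697, Guadalupian 13.5 → longest is Miocene (17.697 Myr).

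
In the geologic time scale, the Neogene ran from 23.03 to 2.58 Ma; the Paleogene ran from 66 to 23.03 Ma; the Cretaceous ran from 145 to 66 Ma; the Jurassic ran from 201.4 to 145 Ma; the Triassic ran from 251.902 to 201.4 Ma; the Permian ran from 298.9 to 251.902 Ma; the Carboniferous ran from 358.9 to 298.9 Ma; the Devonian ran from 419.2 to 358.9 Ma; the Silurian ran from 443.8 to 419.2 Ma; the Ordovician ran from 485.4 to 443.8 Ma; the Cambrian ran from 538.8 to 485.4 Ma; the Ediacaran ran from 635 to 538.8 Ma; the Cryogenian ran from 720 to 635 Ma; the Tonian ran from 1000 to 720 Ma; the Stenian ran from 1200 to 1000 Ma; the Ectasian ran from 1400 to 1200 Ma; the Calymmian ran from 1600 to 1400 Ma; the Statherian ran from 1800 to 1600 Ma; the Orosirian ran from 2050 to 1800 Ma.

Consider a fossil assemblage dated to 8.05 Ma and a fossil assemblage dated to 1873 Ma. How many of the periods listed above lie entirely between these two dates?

17

1873 Ma sits inside the Orosirian (2050–1800) and 8.05 Ma inside the Neogene (23.03–2.58); neither of those is wholly between the two dates.
The listed periods lying completely between them are Statherian, Calymmian, Ectasian, Stenian, Tonian, Cryogenian, Ediacaran, Cambrian, Ordovician, Silurian, Devonian, Carboniferous, Permian, Triassic, Jurassic, Cretaceous, Paleogene — 17 in all.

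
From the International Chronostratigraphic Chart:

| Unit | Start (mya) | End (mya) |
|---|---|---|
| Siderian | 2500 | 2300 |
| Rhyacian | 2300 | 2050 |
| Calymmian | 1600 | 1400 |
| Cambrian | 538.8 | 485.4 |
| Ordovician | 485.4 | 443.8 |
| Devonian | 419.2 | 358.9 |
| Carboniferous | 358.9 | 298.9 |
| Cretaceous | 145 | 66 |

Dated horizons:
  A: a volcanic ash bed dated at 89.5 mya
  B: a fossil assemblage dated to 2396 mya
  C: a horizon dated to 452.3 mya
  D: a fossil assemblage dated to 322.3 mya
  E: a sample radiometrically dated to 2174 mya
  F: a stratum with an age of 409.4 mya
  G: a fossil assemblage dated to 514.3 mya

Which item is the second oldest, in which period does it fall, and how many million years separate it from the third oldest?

E, in the Rhyacian; 1659.7 million years to G

Larger Ma means older, so oldest first: B 2396 > E 2174 > G 514.3 > C 452.3 > F 409.4 > D 322.3 > A 89.5.
Counting 2 along gives E (2174 Ma); the excerpt puts that inside the Rhyacian, 2300–2050 Ma.
Next in line is G (514.3 Ma), and 2174 − 514.3 = 1659.7 Myr.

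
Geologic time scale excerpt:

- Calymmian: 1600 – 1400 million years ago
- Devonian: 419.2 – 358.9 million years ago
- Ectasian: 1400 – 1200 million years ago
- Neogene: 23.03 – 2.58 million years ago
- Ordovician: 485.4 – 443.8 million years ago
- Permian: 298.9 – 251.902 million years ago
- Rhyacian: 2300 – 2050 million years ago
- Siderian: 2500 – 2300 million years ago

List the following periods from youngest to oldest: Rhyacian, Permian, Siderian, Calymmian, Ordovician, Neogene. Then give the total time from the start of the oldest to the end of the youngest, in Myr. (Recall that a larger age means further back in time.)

Neogene, Permian, Ordovician, Calymmian, Rhyacian, Siderian; total span 2497.42 Myr

From the excerpt: Rhyacian 2300–2050; Permian 298.9–251.902; Siderian 2500–2300; Calymmian 1600–1400; Ordovician 485.4–443.8; Neogene 23.03–2.58 (Ma).
Larger Ma is earlier, so the oldest is Siderian and the youngest is Neogene; youngest to oldest: Neogene, Permian, Ordovician, Calymmian, Rhyacian, Siderian.
Oldest start 2500 minus youngest end 2.58 gives 2497.42 Myr overall.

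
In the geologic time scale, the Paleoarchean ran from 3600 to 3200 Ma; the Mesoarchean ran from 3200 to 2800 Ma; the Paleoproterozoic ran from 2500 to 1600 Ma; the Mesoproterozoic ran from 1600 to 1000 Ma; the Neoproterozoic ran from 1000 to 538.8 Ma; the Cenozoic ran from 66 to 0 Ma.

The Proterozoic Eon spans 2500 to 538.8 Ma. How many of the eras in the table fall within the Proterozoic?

Eras inside 2500–538.8 Ma: Paleoproterozoic, Mesoproterozoic, Neoproterozoic — 3 in total.

3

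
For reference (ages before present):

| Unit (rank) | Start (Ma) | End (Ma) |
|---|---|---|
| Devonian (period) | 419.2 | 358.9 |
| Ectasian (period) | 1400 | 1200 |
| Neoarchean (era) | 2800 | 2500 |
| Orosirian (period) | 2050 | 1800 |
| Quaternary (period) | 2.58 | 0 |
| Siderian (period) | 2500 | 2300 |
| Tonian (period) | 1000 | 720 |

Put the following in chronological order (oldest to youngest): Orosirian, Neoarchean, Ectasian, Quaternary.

Read off each span (Ma): Orosirian 2050–1800; Neoarchean 2800–2500; Ectasian 1400–1200; Quaternary 2.58–0.
Larger Ma is older, so oldest→youngest is Neoarchean, Orosirian, Ectasian, Quaternary.

Neoarchean, Orosirian, Ectasian, Quaternary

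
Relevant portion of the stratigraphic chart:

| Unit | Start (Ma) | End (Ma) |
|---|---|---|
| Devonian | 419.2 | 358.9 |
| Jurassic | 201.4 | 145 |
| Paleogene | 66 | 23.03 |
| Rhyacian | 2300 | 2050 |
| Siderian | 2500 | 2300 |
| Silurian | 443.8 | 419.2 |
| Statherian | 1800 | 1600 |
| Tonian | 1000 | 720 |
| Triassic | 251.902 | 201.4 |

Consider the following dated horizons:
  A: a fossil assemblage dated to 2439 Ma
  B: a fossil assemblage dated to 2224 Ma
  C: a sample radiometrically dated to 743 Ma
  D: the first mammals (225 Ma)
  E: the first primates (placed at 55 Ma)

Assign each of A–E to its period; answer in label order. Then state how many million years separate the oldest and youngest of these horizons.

A: 2439 Ma lies in 2500–2300 Ma, so Siderian.
B: 2224 Ma lies in 2300–2050 Ma, so Rhyacian.
C: 743 Ma lies in 1000–720 Ma, so Tonian.
D: 225 Ma lies in 251.902–201.4 Ma, so Triassic.
E: 55 Ma lies in 66–23.03 Ma, so Paleogene.
Oldest = 2439 Ma, youngest = 55 Ma → span 2384 Myr.

A — Siderian; B — Rhyacian; C — Tonian; D — Triassic; E — Paleogene; span 2384 million years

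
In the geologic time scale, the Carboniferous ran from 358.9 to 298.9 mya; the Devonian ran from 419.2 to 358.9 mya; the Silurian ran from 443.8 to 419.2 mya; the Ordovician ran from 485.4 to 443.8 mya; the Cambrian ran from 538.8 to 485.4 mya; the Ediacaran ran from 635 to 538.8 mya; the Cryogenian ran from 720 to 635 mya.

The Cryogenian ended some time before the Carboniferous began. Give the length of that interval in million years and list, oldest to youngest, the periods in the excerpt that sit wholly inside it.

End of Cryogenian = 635 Ma; start of Carboniferous = 358.9 Ma.
Gap = 635 − 358.9 = 276.1 Myr.
Periods wholly inside 635–358.9 Ma: Ediacaran (635–538.8), Cambrian (538.8–485.4), Ordovician (485.4–443.8), Silurian (443.8–419.2), Devonian (419.2–358.9).

276.1 million years; Ediacaran, Cambrian, Ordovician, Silurian, Devonian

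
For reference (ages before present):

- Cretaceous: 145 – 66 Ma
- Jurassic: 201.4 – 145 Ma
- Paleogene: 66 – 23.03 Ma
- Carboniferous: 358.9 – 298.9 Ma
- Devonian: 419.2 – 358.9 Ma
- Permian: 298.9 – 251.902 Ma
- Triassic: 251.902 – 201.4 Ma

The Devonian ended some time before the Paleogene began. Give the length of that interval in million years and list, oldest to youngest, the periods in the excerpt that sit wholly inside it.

292.9 million years; Carboniferous, Permian, Triassic, Jurassic, Cretaceous

The Devonian closes at 358.9 Ma and the Paleogene opens at 66 Ma, so the interval is 358.9 − 66 = 292.9 Myr.
A period fits inside if it starts at or after 358.9 Ma and ends at or before 66 Ma; oldest first that gives Carboniferous, Permian, Triassic, Jurassic, Cretaceous.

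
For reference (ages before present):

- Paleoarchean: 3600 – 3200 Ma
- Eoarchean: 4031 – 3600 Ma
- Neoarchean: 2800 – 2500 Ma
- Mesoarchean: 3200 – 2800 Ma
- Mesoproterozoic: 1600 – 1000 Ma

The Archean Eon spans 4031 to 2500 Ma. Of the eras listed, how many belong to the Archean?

Eras inside 4031–2500 Ma: Eoarchean, Paleoarchean, Mesoarchean, Neoarchean — 4 in total.

4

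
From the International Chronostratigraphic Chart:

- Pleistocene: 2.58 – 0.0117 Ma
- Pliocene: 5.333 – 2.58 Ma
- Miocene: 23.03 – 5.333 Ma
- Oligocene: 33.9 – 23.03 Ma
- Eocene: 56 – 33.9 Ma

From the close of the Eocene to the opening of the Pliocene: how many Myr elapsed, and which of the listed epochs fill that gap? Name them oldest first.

End of Eocene = 33.9 Ma; start of Pliocene = 5.333 Ma.
Gap = 33.9 − 5.333 = 28.567 Myr.
Epochs wholly inside 33.9–5.333 Ma: Oligocene (33.9–23.03), Miocene (23.03–5.333).

28.567 million years; Oligocene, Miocene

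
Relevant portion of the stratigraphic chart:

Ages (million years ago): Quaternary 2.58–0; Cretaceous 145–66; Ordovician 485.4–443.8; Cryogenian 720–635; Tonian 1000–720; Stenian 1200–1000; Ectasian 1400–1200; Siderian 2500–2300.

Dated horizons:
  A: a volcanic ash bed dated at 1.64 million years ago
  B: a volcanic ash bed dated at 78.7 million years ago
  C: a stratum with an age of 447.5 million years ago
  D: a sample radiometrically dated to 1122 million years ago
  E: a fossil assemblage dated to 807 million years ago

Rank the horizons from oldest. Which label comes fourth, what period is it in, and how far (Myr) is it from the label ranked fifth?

B, in the Cretaceous; 77.06 million years to A

Sorted oldest-first by Ma: D (1122), E (807), C (447.5), B (78.7), A (1.64).
The fourth oldest is B at 78.7 Ma, which lies in 145–66 Ma: the Cretaceous.
The fifth oldest is A at 1.64 Ma; separation = |78.7 − 1.64| = 77.06 Myr.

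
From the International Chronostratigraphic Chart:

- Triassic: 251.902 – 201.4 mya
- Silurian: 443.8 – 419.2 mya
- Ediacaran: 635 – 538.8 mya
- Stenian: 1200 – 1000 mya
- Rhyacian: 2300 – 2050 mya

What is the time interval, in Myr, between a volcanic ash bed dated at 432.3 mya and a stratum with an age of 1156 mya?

723.7 million years

1156 − 432.3 = 723.7 million years.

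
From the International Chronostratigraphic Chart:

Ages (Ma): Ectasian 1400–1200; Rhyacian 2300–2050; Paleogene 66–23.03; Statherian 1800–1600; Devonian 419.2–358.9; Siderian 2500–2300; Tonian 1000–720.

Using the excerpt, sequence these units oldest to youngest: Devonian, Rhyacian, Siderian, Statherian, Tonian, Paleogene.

Siderian, Rhyacian, Statherian, Tonian, Devonian, Paleogene

Sorting by start age (descending Ma, since larger Ma = older): Siderian began 2500, Rhyacian began 2300, Statherian began 1800, Tonian began 1000, Devonian began 419.2, Paleogene began 66.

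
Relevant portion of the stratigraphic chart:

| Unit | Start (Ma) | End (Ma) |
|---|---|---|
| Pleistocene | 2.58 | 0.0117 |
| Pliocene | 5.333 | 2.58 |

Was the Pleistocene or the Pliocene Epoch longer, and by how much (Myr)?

Pliocene, by 0.1847 million years

Pleistocene: 2.58 − 0.0117 = 2.5683 Myr.
Pliocene: 5.333 − 2.58 = 2.753 Myr.
Difference: 2.753 − 2.5683 = 0.1847 Myr, so the Pliocene was longer.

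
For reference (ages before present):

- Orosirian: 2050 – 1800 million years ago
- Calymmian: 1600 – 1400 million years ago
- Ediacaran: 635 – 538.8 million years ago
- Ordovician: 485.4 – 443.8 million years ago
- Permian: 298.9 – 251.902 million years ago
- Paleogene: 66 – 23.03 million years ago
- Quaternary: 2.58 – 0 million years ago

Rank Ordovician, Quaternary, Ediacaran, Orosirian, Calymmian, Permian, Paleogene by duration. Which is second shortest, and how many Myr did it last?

Durations: Ordovician 41.6; Quaternary 2.58; Ediacaran 96.2; Orosirian 250; Calymmian 200; Permian 46.998; Paleogene 42.97 Myr.
Sorted shortest-first: Quaternary (2.58), Ordovician (41.6), Paleogene (42.97), Permian (46.998), Ediacaran (96.2), Calymmian (200), Orosirian (250).
The second shortest is Ordovician at 41.6 Myr.

Ordovician, 41.6 million years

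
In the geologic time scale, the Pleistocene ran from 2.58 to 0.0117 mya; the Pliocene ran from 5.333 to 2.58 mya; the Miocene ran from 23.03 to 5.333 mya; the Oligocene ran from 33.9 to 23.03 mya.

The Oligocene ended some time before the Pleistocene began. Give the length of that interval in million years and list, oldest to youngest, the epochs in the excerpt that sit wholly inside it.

End of Oligocene = 23.03 Ma; start of Pleistocene = 2.58 Ma.
Gap = 23.03 − 2.58 = 20.45 Myr.
Epochs wholly inside 23.03–2.58 Ma: Miocene (23.03–5.333), Pliocene (5.333–2.58).

20.45 million years; Miocene, Pliocene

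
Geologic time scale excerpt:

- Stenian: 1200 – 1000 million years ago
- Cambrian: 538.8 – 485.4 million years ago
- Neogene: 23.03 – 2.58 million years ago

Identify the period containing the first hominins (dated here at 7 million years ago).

Neogene

7 Ma lies between 23.03 and 2.58 Ma, so it falls in the Neogene.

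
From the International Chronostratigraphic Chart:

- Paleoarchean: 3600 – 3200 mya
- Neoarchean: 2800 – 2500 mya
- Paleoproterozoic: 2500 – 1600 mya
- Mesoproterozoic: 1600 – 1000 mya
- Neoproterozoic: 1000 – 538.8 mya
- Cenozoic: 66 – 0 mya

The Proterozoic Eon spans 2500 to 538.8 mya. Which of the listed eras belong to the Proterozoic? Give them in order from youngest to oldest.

Neoproterozoic, Mesoproterozoic, Paleoproterozoic

Eras with both bounds inside 2500–538.8 Ma: Neoproterozoic (1000–538.8), Mesoproterozoic (1600–1000), Paleoproterozoic (2500–1600).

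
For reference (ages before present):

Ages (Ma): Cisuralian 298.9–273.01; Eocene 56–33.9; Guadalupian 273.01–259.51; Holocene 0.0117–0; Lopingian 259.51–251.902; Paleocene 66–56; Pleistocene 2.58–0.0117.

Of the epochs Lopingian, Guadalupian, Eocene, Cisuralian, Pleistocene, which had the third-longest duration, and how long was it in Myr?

Guadalupian, 13.5 million years

Start − end for each: Lopingian 259.51 − 251.902 = 7.608; Guadalupian 273.01 − 259.51 = 13.5; Eocene 56 − 33.9 = 22.1; Cisuralian 298.9 − 273.01 = 25.89; Pleistocene 2.58 − 0.0117 = 2.5683.
Ranking these from longest: Cisuralian > Eocene > Guadalupian > Lopingian > Pleistocene.
Position 3 in that ranking is Guadalupian, which lasted 13.5 Myr.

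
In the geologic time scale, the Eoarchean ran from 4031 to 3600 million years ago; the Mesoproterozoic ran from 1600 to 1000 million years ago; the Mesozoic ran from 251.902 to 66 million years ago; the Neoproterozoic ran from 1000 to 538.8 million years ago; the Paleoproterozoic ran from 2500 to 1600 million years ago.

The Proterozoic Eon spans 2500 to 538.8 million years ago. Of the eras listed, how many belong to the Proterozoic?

3

Eras inside 2500–538.8 Ma: Paleoproterozoic, Mesoproterozoic, Neoproterozoic — 3 in total.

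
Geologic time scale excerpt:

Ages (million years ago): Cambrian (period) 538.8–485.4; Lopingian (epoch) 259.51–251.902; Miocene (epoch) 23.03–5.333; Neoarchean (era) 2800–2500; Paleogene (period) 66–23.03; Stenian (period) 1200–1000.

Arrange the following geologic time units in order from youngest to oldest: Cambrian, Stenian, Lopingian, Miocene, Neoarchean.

The oldest of these is Neoarchean (starts 2800 Ma) and the youngest is Miocene (ends 5.333 Ma).
In between, by decreasing start age: Stenian (1200), Cambrian (538.8), Lopingian (259.51).
Listing youngest first means reversing that sequence.

Miocene → Lopingian → Cambrian → Stenian → Neoarchean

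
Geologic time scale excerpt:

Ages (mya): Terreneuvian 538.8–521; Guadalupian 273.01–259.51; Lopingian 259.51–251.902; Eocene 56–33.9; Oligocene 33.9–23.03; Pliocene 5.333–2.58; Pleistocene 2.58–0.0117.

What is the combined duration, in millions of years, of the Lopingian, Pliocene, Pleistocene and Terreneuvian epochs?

Duration is start − end for each: (259.51 − 251.902) + (5.333 − 2.58) + (2.58 − 0.0117) + (538.8 − 521).
That is 7.608 + 2.753 + 2.5683 + 17.8, which totals 30.7293 million years.

30.7293 million years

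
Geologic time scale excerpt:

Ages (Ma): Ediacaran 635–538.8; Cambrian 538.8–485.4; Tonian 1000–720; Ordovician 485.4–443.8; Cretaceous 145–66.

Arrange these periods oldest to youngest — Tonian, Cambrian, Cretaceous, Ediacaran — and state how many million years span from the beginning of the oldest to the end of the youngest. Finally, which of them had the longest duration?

Tonian → Ediacaran → Cambrian → Cretaceous; total span 934 Myr; longest is Tonian

Start ages (Ma): Tonian 1000, Ediacaran 635, Cambrian 538.8, Cretaceous 145.
Ordered oldest to youngest: Tonian, Ediacaran, Cambrian, Cretaceous.
Span = 1000 − 66 = 934 Myr.
Durations: Cretaceous 79, Ediacaran 96.2, Tonian 280, Cambrian 53.4 → longest is Tonian (280 Myr).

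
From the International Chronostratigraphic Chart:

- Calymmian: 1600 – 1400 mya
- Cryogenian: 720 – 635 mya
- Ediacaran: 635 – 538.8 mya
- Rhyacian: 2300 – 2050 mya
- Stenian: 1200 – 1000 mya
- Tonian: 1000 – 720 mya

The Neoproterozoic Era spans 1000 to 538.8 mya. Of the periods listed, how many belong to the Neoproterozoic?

Periods inside 1000–538.8 Ma: Tonian, Cryogenian, Ediacaran — 3 in total.

3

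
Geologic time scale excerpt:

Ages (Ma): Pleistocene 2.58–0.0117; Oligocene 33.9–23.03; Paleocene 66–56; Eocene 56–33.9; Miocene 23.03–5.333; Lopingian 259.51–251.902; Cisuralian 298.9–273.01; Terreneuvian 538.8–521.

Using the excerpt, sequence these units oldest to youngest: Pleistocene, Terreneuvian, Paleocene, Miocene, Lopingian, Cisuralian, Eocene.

Terreneuvian, then Cisuralian, then Lopingian, then Paleocene, then Eocene, then Miocene, then Pleistocene

The oldest of these is Terreneuvian (starts 538.8 Ma) and the youngest is Pleistocene (ends 0.0117 Ma).
In between, by decreasing start age: Cisuralian (298.9), Lopingian (259.51), Paleocene (66), Eocene (56), Miocene (23.03).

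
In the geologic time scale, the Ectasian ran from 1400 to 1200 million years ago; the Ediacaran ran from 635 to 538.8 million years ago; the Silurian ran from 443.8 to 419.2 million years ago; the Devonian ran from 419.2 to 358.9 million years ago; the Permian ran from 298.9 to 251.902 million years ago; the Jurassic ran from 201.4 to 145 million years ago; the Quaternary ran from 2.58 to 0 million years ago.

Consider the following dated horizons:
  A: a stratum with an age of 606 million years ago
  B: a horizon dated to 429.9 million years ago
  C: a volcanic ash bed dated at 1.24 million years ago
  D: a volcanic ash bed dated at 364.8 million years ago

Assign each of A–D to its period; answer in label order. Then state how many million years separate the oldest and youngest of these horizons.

A — Ediacaran; B — Silurian; C — Quaternary; D — Devonian; span 604.76 million years

Match each age against the start–end ranges in the excerpt: A = 606 Ma → Ediacaran (635–538.8); B = 429.9 Ma → Silurian (443.8–419.2); C = 1.24 Ma → Quaternary (2.58–0); D = 364.8 Ma → Devonian (419.2–358.9).
The largest age is 606 Ma and the smallest is 1.24 Ma; their difference is 604.76 Myr.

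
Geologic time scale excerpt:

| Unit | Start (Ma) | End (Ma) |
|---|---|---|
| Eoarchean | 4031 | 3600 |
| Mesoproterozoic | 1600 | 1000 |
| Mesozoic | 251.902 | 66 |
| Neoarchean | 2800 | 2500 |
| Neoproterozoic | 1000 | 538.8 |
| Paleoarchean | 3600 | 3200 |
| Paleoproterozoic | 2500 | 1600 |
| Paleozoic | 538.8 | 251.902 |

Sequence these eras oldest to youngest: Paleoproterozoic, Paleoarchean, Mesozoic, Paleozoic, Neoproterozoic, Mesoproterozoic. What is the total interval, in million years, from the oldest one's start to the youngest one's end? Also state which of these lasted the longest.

Paleoarchean, Paleoproterozoic, Mesoproterozoic, Neoproterozoic, Paleozoic, Mesozoic; total span 3534 Myr; longest is Paleoproterozoic

From the excerpt: Paleoproterozoic 2500–1600; Paleoarchean 3600–3200; Mesozoic 251.902–66; Paleozoic 538.8–251.902; Neoproterozoic 1000–538.8; Mesoproterozoic 1600–1000 (Ma).
Larger Ma is earlier, so the oldest is Paleoarchean and the youngest is Mesozoic; oldest to youngest: Paleoarchean, Paleoproterozoic, Mesoproterozoic, Neoproterozoic, Paleozoic, Mesozoic.
Oldest start 3600 minus youngest end 66 gives 3534 Myr overall.
Individual lengths (start − end): Paleozoic 286.898; Mesozoic 185.902; Paleoproterozoic 900; Mesoproterozoic 600; Paleoarchean 400; Neoproterozoic 461.2. The largest is Paleoproterozoic at 900 Myr.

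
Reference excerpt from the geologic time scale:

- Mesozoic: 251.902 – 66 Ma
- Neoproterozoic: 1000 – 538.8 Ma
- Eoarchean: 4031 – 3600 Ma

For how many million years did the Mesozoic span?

251.902 − 66 = 185.902 million years.

185.902 million years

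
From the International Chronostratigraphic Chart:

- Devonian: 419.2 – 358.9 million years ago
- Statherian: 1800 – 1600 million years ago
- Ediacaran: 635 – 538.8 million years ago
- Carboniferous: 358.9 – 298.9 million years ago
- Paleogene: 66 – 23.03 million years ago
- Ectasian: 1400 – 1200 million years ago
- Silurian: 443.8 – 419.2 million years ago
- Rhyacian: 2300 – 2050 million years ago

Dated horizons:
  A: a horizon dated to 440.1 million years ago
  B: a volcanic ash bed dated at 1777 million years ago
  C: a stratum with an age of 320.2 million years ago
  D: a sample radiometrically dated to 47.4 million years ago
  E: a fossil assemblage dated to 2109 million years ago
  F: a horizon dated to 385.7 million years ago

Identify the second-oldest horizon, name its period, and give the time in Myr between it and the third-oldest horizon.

B, in the Statherian; 1336.9 million years to A

Sorted oldest-first by Ma: E (2109), B (1777), A (440.1), F (385.7), C (320.2), D (47.4).
The second oldest is B at 1777 Ma, which lies in 1800–1600 Ma: the Statherian.
The third oldest is A at 440.1 Ma; separation = |1777 − 440.1| = 1336.9 Myr.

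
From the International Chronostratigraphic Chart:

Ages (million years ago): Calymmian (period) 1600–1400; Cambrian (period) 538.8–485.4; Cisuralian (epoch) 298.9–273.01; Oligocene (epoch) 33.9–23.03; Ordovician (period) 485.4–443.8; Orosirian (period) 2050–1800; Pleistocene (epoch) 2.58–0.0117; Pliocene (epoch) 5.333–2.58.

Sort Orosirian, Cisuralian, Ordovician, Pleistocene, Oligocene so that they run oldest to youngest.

Orosirian → Ordovician → Cisuralian → Oligocene → Pleistocene

Sorting by start age (descending Ma, since larger Ma = older): Orosirian began 2050, Ordovician began 485.4, Cisuralian began 298.9, Oligocene began 33.9, Pleistocene began 2.58.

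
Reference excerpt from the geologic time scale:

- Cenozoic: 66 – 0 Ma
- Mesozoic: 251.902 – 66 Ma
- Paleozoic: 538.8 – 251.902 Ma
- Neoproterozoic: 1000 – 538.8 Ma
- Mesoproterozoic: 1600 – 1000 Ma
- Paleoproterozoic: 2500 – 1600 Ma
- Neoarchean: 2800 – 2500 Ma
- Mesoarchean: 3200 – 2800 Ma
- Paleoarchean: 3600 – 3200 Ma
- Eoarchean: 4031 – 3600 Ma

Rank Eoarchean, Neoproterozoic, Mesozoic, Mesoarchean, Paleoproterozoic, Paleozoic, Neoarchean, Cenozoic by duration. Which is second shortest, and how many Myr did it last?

Start − end for each: Eoarchean 4031 − 3600 = 431; Neoproterozoic 1000 − 538.8 = 461.2; Mesozoic 251.902 − 66 = 185.902; Mesoarchean 3200 − 2800 = 400; Paleoproterozoic 2500 − 1600 = 900; Paleozoic 538.8 − 251.902 = 286.898; Neoarchean 2800 − 2500 = 300; Cenozoic 66 − 0 = 66.
Ranking these from shortest: Cenozoic < Mesozoic < Paleozoic < Neoarchean < Mesoarchean < Eoarchean < Neoproterozoic < Paleoproterozoic.
Position 2 in that ranking is Mesozoic, which lasted 185.902 Myr.

Mesozoic, 185.902 million years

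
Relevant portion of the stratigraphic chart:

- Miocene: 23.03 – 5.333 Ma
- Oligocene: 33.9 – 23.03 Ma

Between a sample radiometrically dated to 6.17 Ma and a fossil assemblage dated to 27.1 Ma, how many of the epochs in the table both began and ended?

Checking each listed span, none has both start < 27.1 Ma and end > 6.17 Ma — every epoch straddles one of the two dates or lies outside them — so the count is 0.

0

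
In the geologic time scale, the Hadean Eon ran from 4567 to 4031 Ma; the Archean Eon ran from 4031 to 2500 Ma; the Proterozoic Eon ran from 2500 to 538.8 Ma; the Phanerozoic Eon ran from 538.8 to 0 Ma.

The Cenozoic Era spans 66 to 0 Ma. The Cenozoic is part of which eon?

Phanerozoic

The Cenozoic (66–0 Ma) lies entirely within 538.8–0 Ma, the Phanerozoic Eon.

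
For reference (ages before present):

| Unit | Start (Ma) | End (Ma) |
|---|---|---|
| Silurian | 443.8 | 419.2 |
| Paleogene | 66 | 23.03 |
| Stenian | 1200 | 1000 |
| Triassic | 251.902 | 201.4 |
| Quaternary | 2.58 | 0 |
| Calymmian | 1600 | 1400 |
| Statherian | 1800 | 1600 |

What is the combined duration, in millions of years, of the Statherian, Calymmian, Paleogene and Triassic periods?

Duration is start − end for each: (1800 − 1600) + (1600 − 1400) + (66 − 23.03) + (251.902 − 201.4).
That is 200 + 200 + 42.97 + 50.502, which totals 493.472 million years.

493.472 million years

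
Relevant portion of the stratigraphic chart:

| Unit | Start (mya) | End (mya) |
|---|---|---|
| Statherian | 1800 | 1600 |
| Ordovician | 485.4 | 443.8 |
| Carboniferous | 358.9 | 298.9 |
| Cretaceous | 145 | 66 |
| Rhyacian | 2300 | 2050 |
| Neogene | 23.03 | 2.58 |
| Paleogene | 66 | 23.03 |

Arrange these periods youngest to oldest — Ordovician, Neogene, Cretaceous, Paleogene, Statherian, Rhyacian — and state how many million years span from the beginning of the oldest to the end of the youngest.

Neogene → Paleogene → Cretaceous → Ordovician → Statherian → Rhyacian; total span 2297.42 Myr

Start ages (Ma): Rhyacian 2300, Statherian 1800, Ordovician 485.4, Cretaceous 145, Paleogene 66, Neogene 23.03.
Ordered youngest to oldest: Neogene, Paleogene, Cretaceous, Ordovician, Statherian, Rhyacian.
Span = 2300 − 2.58 = 2297.42 Myr.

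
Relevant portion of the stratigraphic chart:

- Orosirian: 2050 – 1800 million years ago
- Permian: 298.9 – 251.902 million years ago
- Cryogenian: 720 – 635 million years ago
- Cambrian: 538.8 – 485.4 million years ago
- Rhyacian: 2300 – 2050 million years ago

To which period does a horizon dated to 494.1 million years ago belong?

Cambrian

494.1 Ma lies between 538.8 and 485.4 Ma, so it falls in the Cambrian.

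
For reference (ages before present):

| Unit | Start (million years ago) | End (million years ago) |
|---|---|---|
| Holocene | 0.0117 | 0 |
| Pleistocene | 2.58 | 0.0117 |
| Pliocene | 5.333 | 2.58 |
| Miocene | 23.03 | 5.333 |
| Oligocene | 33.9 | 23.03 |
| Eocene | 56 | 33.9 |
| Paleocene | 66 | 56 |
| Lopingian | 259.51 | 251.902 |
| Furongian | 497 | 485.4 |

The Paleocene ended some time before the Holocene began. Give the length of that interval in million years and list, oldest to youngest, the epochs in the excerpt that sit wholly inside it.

The Paleocene closes at 56 Ma and the Holocene opens at 0.0117 Ma, so the interval is 56 − 0.0117 = 55.9883 Myr.
An epoch fits inside if it starts at or after 56 Ma and ends at or before 0.0117 Ma; oldest first that gives Eocene, Oligocene, Miocene, Pliocene, Pleistocene.

55.9883 million years; Eocene, Oligocene, Miocene, Pliocene, Pleistocene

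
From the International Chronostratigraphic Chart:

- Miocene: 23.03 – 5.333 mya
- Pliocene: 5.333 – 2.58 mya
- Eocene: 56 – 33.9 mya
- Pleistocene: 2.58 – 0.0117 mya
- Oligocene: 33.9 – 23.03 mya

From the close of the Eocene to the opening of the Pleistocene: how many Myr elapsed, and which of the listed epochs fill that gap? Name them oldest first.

End of Eocene = 33.9 Ma; start of Pleistocene = 2.58 Ma.
Gap = 33.9 − 2.58 = 31.32 Myr.
Epochs wholly inside 33.9–2.58 Ma: Oligocene (33.9–23.03), Miocene (23.03–5.333), Pliocene (5.333–2.58).

31.32 million years; Oligocene, Miocene, Pliocene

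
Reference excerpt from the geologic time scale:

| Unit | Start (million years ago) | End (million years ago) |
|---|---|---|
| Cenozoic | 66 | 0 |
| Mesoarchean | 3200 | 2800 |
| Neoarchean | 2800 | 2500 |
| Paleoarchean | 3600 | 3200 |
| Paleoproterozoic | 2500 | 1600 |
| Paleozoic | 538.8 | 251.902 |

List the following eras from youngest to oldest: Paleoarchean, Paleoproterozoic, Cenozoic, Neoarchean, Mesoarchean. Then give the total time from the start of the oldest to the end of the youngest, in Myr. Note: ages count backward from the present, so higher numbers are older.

Start ages (Ma): Paleoarchean 3600, Mesoarchean 3200, Neoarchean 2800, Paleoproterozoic 2500, Cenozoic 66.
Ordered youngest to oldest: Cenozoic, Paleoproterozoic, Neoarchean, Mesoarchean, Paleoarchean.
Span = 3600 − 0 = 3600 Myr.

Cenozoic → Paleoproterozoic → Neoarchean → Mesoarchean → Paleoarchean; total span 3600 Myr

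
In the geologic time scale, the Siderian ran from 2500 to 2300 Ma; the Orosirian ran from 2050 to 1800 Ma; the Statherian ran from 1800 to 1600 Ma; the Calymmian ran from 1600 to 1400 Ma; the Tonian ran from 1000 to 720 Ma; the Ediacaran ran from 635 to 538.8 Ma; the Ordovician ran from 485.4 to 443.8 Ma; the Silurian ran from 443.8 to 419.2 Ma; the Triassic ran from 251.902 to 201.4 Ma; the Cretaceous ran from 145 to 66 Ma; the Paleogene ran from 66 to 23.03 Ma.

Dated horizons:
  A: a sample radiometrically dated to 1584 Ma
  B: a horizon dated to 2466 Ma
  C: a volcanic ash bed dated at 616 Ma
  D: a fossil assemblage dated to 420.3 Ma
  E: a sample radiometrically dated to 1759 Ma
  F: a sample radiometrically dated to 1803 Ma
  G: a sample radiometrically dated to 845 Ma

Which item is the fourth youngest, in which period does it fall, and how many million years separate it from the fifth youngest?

A, in the Calymmian; 175 million years to E

Sorted youngest-first by Ma: D (420.3), C (616), G (845), A (1584), E (1759), F (1803), B (2466).
The fourth youngest is A at 1584 Ma, which lies in 1600–1400 Ma: the Calymmian.
The fifth youngest is E at 1759 Ma; separation = |1584 − 1759| = 175 Myr.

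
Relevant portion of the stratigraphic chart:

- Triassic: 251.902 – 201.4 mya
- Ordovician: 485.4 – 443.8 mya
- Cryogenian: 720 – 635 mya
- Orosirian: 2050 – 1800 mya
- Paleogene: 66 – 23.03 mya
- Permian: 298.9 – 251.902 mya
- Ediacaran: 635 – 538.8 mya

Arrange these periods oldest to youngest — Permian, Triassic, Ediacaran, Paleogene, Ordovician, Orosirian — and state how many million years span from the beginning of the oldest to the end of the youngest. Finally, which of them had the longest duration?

From the excerpt: Permian 298.9–251.902; Triassic 251.902–201.4; Ediacaran 635–538.8; Paleogene 66–23.03; Ordovician 485.4–443.8; Orosirian 2050–1800 (Ma).
Larger Ma is earlier, so the oldest is Orosirian and the youngest is Paleogene; oldest to youngest: Orosirian, Ediacaran, Ordovician, Permian, Triassic, Paleogene.
Oldest start 2050 minus youngest end 23.03 gives 2026.97 Myr overall.
Individual lengths (start − end): Permian 46.998; Triassic 50.502; Orosirian 250; Paleogene 42.97; Ediacaran 96.2; Ordovician 41.6. The largest is Orosirian at 250 Myr.

Orosirian → Ediacaran → Ordovician → Permian → Triassic → Paleogene; total span 2026.97 Myr; longest is Orosirian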